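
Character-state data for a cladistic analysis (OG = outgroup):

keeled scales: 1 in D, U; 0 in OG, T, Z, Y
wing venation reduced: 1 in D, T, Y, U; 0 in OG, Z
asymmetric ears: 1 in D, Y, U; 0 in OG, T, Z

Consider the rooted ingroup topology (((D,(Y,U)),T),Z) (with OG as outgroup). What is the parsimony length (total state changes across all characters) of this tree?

Map each character onto (((D,(Y,U)),T),Z) (rooted by OG) and count the minimum state changes it requires (Fitch parsimony):
keeled scales: 2; wing venation reduced: 1; asymmetric ears: 1.
Total tree length = 4.

4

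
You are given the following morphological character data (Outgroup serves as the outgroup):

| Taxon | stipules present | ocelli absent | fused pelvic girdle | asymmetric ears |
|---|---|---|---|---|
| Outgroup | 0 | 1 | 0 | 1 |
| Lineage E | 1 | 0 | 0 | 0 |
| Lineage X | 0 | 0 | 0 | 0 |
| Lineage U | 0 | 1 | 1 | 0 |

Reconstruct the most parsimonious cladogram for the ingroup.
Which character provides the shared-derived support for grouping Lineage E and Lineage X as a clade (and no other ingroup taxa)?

ocelli absent

Character polarity is set by the outgroup: the derived state is whichever differs from the outgroup's state, so for ocelli absent, asymmetric ears the derived state is '0', and for the remaining characters it is '1'.
stipules present: derived state '1' in Lineage E only — an autapomorphy, so it tells us nothing about relationships among taxa.
ocelli absent: derived state '0' in Lineage E and Lineage X only — synapomorphy for {Lineage E, Lineage X}.
fused pelvic girdle: derived state '1' in Lineage U only — an autapomorphy, so it tells us nothing about relationships among taxa.
All ingroup taxa share the derived state '0' for asymmetric ears; it defines the ingroup but does not resolve relationships within it.
Most parsimonious ingroup topology: ((Lineage E,Lineage X),Lineage U).
The clade {Lineage E, Lineage X} is supported by ocelli absent: its derived state '0' occurs in exactly those taxa and in no other taxon (including the outgroup).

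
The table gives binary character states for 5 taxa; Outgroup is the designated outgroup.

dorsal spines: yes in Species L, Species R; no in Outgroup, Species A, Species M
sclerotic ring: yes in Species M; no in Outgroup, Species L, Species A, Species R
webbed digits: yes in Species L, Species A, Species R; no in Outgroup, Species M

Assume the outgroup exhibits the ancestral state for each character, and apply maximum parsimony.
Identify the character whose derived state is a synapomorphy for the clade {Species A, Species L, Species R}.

webbed digits

The outgroup has state 'no' for every character, so 'yes' is the derived state throughout.
dorsal spines: derived state 'yes' in Species L and Species R only — synapomorphy for {Species L, Species R}.
sclerotic ring (derived state 'yes') is unique to Species M (autapomorphy; uninformative for grouping).
webbed digits (derived state 'yes') is shared by Species A, Species L, and Species R — a synapomorphy uniting that clade.
Most parsimonious ingroup topology: (((Species L,Species R),Species A),Species M).
The clade {Species A, Species L, Species R} is supported by webbed digits: its derived state 'yes' occurs in exactly those taxa and in no other taxon (including the outgroup).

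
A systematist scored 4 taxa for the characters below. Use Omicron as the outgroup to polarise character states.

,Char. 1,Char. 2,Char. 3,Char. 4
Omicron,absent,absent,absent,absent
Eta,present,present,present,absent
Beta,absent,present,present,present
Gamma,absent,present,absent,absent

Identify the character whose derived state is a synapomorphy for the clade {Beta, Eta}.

The outgroup has state 'absent' for every character, so 'present' is the derived state throughout.
Char. 1: derived state 'present' in Eta only — an autapomorphy, so it tells us nothing about relationships among taxa.
All ingroup taxa share the derived state 'present' for Char. 2; it defines the ingroup but does not resolve relationships within it.
Char. 3 (derived state 'present') is shared by Beta and Eta — a synapomorphy uniting that clade.
Char. 4: derived state 'present' in Beta only — an autapomorphy, so it tells us nothing about relationships among taxa.
Most parsimonious ingroup topology: ((Eta,Beta),Gamma).
The clade {Beta, Eta} is supported by Char. 3: its derived state 'present' occurs in exactly those taxa and in no other taxon (including the outgroup).

Char. 3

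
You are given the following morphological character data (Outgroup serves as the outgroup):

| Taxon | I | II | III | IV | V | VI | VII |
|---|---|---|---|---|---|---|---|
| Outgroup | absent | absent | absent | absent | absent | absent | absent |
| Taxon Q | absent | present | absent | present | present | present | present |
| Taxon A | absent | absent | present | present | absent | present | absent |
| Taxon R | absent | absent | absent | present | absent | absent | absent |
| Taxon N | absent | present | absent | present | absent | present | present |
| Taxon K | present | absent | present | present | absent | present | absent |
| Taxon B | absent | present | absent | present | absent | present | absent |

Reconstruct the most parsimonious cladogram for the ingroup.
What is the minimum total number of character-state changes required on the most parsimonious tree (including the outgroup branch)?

The outgroup has state 'absent' for every character, so 'present' is the derived state throughout.
I: derived state 'present' in Taxon K only — an autapomorphy, so it tells us nothing about relationships among taxa.
II: derived state 'present' in Taxon B, Taxon N, and Taxon Q only — synapomorphy for {Taxon B, Taxon N, Taxon Q}.
III: derived state 'present' in Taxon A and Taxon K only — synapomorphy for {Taxon A, Taxon K}.
All ingroup taxa share the derived state 'present' for IV; it defines the ingroup but does not resolve relationships within it.
V: derived state 'present' in Taxon Q only — an autapomorphy, so it tells us nothing about relationships among taxa.
VI (derived state 'present') is shared by Taxon A, Taxon B, Taxon K, Taxon N, and Taxon Q — a synapomorphy uniting that clade.
VII (derived state 'present') is shared by Taxon N and Taxon Q — a synapomorphy uniting that clade.
Most parsimonious ingroup topology: ((((Taxon Q,Taxon N),Taxon B),(Taxon A,Taxon K)),Taxon R).
Changes per character on this tree: I: 1; II: 1; III: 1; IV: 1; V: 1; VI: 1; VII: 1.
Total = 7.

7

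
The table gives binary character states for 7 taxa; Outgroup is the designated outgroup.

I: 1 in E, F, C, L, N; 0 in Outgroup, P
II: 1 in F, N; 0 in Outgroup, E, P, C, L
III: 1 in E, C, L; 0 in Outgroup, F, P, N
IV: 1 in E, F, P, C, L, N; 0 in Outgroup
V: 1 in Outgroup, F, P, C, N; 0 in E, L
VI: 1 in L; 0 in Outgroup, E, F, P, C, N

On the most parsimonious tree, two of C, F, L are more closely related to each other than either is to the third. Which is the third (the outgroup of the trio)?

Character polarity is set by the outgroup: the derived state is whichever differs from the outgroup's state, so for V the derived state is '0', and for the remaining characters it is '1'.
I: derived state '1' in C, E, F, L, and N only — synapomorphy for {C, E, F, L, N}.
Only F and N show the derived state '1' for II, supporting them as a clade.
Only C, E, and L show the derived state '1' for III, supporting them as a clade.
All ingroup taxa share the derived state '1' for IV; it defines the ingroup but does not resolve relationships within it.
V (derived state '0') is shared by E and L — a synapomorphy uniting that clade.
VI: derived state '1' in L only — an autapomorphy, so it tells us nothing about relationships among taxa.
Most parsimonious ingroup topology: ((((E,L),C),(F,N)),P).
L and C share a more recent common ancestor with each other than either does with F, so F is the least closely related of the three.

F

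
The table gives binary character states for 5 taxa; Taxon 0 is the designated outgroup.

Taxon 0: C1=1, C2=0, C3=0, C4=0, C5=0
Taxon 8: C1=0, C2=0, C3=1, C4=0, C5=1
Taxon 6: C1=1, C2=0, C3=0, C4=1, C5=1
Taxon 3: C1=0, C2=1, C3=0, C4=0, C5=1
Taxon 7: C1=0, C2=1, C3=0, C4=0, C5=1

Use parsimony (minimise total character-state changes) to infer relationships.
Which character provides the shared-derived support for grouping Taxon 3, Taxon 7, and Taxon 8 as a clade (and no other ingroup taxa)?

C1

Character polarity is set by the outgroup: the derived state is whichever differs from the outgroup's state, so for C1 the derived state is '0', and for the remaining characters it is '1'.
C1: derived state '0' in Taxon 3, Taxon 7, and Taxon 8 only — synapomorphy for {Taxon 3, Taxon 7, Taxon 8}.
C2: derived state '1' in Taxon 3 and Taxon 7 only — synapomorphy for {Taxon 3, Taxon 7}.
C3: derived state '1' in Taxon 8 only — an autapomorphy, so it tells us nothing about relationships among taxa.
C4 (derived state '1') is unique to Taxon 6 (autapomorphy; uninformative for grouping).
All ingroup taxa share the derived state '1' for C5; it defines the ingroup but does not resolve relationships within it.
Most parsimonious ingroup topology: ((Taxon 8,(Taxon 3,Taxon 7)),Taxon 6).
The clade {Taxon 3, Taxon 7, Taxon 8} is supported by C1: its derived state '0' occurs in exactly those taxa and in no other taxon (including the outgroup).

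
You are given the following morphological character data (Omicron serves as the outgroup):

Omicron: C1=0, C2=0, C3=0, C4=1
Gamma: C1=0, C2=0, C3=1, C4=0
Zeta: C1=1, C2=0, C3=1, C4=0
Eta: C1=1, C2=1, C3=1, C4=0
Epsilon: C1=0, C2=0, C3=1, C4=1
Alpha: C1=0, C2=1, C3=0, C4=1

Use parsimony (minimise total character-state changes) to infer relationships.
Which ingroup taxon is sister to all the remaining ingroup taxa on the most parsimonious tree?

Alpha

Character polarity is set by the outgroup: the derived state is whichever differs from the outgroup's state, so for C4 the derived state is '0', and for the remaining characters it is '1'.
C1: derived state '1' in Eta and Zeta only — synapomorphy for {Eta, Zeta}.
C2 groups Alpha and Eta, which is incompatible with the clades supported by the remaining characters; treating it as convergent (homoplasy) costs fewer steps than any alternative tree.
C3: derived state '1' in Epsilon, Eta, Gamma, and Zeta only — synapomorphy for {Epsilon, Eta, Gamma, Zeta}.
C4 (derived state '0') is shared by Eta, Gamma, and Zeta — a synapomorphy uniting that clade.
Most parsimonious ingroup topology: (((Gamma,(Zeta,Eta)),Epsilon),Alpha).
Alpha is sister to the clade containing all other ingroup taxa, so it is the earliest-diverging (most basal) ingroup lineage.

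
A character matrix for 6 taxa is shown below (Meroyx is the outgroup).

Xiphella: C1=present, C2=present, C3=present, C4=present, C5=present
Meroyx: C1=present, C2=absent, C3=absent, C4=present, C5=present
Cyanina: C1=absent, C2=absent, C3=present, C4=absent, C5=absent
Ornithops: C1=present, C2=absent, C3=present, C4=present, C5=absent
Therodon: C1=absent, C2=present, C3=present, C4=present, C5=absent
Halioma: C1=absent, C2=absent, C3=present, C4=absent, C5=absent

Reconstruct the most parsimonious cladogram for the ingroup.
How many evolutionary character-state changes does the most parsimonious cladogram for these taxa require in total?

6

Character polarity is set by the outgroup: the derived state is whichever differs from the outgroup's state, so for C1, C4, C5 the derived state is 'absent', and for the remaining characters it is 'present'.
Only Cyanina, Halioma, and Therodon show the derived state 'absent' for C1, supporting them as a clade.
C2 groups Therodon and Xiphella, which is incompatible with the clades supported by the remaining characters; treating it as convergent (homoplasy) costs fewer steps than any alternative tree.
All ingroup taxa share the derived state 'present' for C3; it defines the ingroup but does not resolve relationships within it.
C4: derived state 'absent' in Cyanina and Halioma only — synapomorphy for {Cyanina, Halioma}.
C5 (derived state 'absent') is shared by Cyanina, Halioma, Ornithops, and Therodon — a synapomorphy uniting that clade.
Most parsimonious ingroup topology: ((((Cyanina,Halioma),Therodon),Ornithops),Xiphella).
Changes per character on this tree: C1: 1; C2: 2; C3: 1; C4: 1; C5: 1.
Total = 6.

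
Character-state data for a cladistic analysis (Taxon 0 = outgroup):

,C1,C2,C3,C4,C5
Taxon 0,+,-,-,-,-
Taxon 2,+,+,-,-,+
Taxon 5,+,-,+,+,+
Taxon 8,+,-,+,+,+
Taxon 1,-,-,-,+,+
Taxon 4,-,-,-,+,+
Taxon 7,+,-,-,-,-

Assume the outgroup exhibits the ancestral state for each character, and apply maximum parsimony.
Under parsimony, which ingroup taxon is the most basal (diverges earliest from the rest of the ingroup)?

Taxon 7

Character polarity is set by the outgroup: the derived state is whichever differs from the outgroup's state, so for C1 the derived state is '-', and for the remaining characters it is '+'.
C1: derived state '-' in Taxon 1 and Taxon 4 only — synapomorphy for {Taxon 1, Taxon 4}.
C2: derived state '+' in Taxon 2 only — an autapomorphy, so it tells us nothing about relationships among taxa.
Only Taxon 5 and Taxon 8 show the derived state '+' for C3, supporting them as a clade.
C4: derived state '+' in Taxon 1, Taxon 4, Taxon 5, and Taxon 8 only — synapomorphy for {Taxon 1, Taxon 4, Taxon 5, Taxon 8}.
C5: derived state '+' in Taxon 1, Taxon 2, Taxon 4, Taxon 5, and Taxon 8 only — synapomorphy for {Taxon 1, Taxon 2, Taxon 4, Taxon 5, Taxon 8}.
Most parsimonious ingroup topology: ((Taxon 2,((Taxon 5,Taxon 8),(Taxon 1,Taxon 4))),Taxon 7).
Taxon 7 is sister to the clade containing all other ingroup taxa, so it is the earliest-diverging (most basal) ingroup lineage.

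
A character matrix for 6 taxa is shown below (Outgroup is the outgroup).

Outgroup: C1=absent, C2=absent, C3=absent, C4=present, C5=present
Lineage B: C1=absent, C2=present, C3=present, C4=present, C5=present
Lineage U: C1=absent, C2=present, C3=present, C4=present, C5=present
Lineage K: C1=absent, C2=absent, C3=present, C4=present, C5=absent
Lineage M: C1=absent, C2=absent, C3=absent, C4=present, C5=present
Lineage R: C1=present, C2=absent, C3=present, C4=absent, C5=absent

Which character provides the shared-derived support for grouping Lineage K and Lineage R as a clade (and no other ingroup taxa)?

C5

Character polarity is set by the outgroup: the derived state is whichever differs from the outgroup's state, so for C4, C5 the derived state is 'absent', and for the remaining characters it is 'present'.
C1 (derived state 'present') is unique to Lineage R (autapomorphy; uninformative for grouping).
C2: derived state 'present' in Lineage B and Lineage U only — synapomorphy for {Lineage B, Lineage U}.
Only Lineage B, Lineage K, Lineage R, and Lineage U show the derived state 'present' for C3, supporting them as a clade.
C4 (derived state 'absent') is unique to Lineage R (autapomorphy; uninformative for grouping).
Only Lineage K and Lineage R show the derived state 'absent' for C5, supporting them as a clade.
Most parsimonious ingroup topology: (((Lineage B,Lineage U),(Lineage K,Lineage R)),Lineage M).
The clade {Lineage K, Lineage R} is supported by C5: its derived state 'absent' occurs in exactly those taxa and in no other taxon (including the outgroup).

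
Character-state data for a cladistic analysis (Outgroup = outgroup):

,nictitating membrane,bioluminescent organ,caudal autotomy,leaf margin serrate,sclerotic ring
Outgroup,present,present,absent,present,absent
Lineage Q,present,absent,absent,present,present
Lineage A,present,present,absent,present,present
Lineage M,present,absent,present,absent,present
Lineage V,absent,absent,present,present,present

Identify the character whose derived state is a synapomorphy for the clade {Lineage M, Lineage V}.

caudal autotomy

Character polarity is set by the outgroup: the derived state is whichever differs from the outgroup's state, so for nictitating membrane, bioluminescent organ, leaf margin serrate the derived state is 'absent', and for the remaining characters it is 'present'.
nictitating membrane (derived state 'absent') is unique to Lineage V (autapomorphy; uninformative for grouping).
Only Lineage M, Lineage Q, and Lineage V show the derived state 'absent' for bioluminescent organ, supporting them as a clade.
Only Lineage M and Lineage V show the derived state 'present' for caudal autotomy, supporting them as a clade.
leaf margin serrate: derived state 'absent' in Lineage M only — an autapomorphy, so it tells us nothing about relationships among taxa.
sclerotic ring (derived state 'present') is shared by all ingroup taxa — unites the whole ingroup.
Most parsimonious ingroup topology: ((Lineage Q,(Lineage M,Lineage V)),Lineage A).
The clade {Lineage M, Lineage V} is supported by caudal autotomy: its derived state 'present' occurs in exactly those taxa and in no other taxon (including the outgroup).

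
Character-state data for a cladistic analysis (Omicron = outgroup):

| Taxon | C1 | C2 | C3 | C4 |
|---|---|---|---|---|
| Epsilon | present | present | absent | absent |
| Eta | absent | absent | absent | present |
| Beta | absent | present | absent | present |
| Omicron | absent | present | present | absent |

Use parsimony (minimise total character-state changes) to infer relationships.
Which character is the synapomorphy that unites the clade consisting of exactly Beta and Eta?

C4

Character polarity is set by the outgroup: the derived state is whichever differs from the outgroup's state, so for C2, C3 the derived state is 'absent', and for the remaining characters it is 'present'.
C1 (derived state 'present') is unique to Epsilon (autapomorphy; uninformative for grouping).
C2 (derived state 'absent') is unique to Eta (autapomorphy; uninformative for grouping).
All ingroup taxa share the derived state 'absent' for C3; it defines the ingroup but does not resolve relationships within it.
C4: derived state 'present' in Beta and Eta only — synapomorphy for {Beta, Eta}.
Most parsimonious ingroup topology: (Epsilon,(Eta,Beta)).
The clade {Beta, Eta} is supported by C4: its derived state 'present' occurs in exactly those taxa and in no other taxon (including the outgroup).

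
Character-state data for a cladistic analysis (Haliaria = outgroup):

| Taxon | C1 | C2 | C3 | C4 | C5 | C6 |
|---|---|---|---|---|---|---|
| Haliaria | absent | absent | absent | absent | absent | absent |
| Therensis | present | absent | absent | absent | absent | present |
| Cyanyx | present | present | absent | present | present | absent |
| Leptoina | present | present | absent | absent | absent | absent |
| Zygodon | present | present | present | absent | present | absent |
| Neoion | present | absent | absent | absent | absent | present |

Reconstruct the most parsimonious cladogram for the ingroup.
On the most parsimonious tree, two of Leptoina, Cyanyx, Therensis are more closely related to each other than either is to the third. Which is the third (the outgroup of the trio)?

The outgroup has state 'absent' for every character, so 'present' is the derived state throughout.
C1 (derived state 'present') is shared by all ingroup taxa — unites the whole ingroup.
Only Cyanyx, Leptoina, and Zygodon show the derived state 'present' for C2, supporting them as a clade.
C3 (derived state 'present') is unique to Zygodon (autapomorphy; uninformative for grouping).
C4: derived state 'present' in Cyanyx only — an autapomorphy, so it tells us nothing about relationships among taxa.
Only Cyanyx and Zygodon show the derived state 'present' for C5, supporting them as a clade.
Only Neoion and Therensis show the derived state 'present' for C6, supporting them as a clade.
Most parsimonious ingroup topology: ((Therensis,Neoion),((Cyanyx,Zygodon),Leptoina)).
Cyanyx and Leptoina share a more recent common ancestor with each other than either does with Therensis, so Therensis is the least closely related of the three.

Therensis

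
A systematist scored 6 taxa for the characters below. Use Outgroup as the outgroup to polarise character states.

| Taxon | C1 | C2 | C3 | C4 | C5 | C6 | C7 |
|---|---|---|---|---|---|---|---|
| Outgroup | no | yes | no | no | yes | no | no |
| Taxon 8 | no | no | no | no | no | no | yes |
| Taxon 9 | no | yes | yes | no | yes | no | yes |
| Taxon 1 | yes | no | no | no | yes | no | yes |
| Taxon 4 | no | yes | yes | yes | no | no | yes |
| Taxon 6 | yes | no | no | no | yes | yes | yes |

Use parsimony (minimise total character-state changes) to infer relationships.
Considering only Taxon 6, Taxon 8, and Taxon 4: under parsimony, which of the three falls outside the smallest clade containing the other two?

Character polarity is set by the outgroup: the derived state is whichever differs from the outgroup's state, so for C2, C5 the derived state is 'no', and for the remaining characters it is 'yes'.
Only Taxon 1 and Taxon 6 show the derived state 'yes' for C1, supporting them as a clade.
Only Taxon 1, Taxon 6, and Taxon 8 show the derived state 'no' for C2, supporting them as a clade.
Only Taxon 4 and Taxon 9 show the derived state 'yes' for C3, supporting them as a clade.
C4: derived state 'yes' in Taxon 4 only — an autapomorphy, so it tells us nothing about relationships among taxa.
C5 (state 'no') occurs in Taxon 4 and Taxon 8 but conflicts with the nesting implied by the other characters — most parsimoniously interpreted as homoplasy.
C6: derived state 'yes' in Taxon 6 only — an autapomorphy, so it tells us nothing about relationships among taxa.
All ingroup taxa share the derived state 'yes' for C7; it defines the ingroup but does not resolve relationships within it.
Most parsimonious ingroup topology: ((Taxon 8,(Taxon 1,Taxon 6)),(Taxon 9,Taxon 4)).
Taxon 6 and Taxon 8 share a more recent common ancestor with each other than either does with Taxon 4, so Taxon 4 is the least closely related of the three.

Taxon 4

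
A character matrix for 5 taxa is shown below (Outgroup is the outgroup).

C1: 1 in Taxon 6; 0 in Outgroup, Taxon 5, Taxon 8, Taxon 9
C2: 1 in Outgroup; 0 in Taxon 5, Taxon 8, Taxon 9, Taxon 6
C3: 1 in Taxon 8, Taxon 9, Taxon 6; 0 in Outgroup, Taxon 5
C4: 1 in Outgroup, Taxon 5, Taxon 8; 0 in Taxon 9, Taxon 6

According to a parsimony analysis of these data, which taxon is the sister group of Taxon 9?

Character polarity is set by the outgroup: the derived state is whichever differs from the outgroup's state, so for C2, C4 the derived state is '0', and for the remaining characters it is '1'.
C1 (derived state '1') is unique to Taxon 6 (autapomorphy; uninformative for grouping).
All ingroup taxa share the derived state '0' for C2; it defines the ingroup but does not resolve relationships within it.
Only Taxon 6, Taxon 8, and Taxon 9 show the derived state '1' for C3, supporting them as a clade.
C4 (derived state '0') is shared by Taxon 6 and Taxon 9 — a synapomorphy uniting that clade.
Most parsimonious ingroup topology: (Taxon 5,(Taxon 8,(Taxon 9,Taxon 6))).
Taxon 9 and Taxon 6 form a cherry on this tree, so they are sister taxa.

Taxon 6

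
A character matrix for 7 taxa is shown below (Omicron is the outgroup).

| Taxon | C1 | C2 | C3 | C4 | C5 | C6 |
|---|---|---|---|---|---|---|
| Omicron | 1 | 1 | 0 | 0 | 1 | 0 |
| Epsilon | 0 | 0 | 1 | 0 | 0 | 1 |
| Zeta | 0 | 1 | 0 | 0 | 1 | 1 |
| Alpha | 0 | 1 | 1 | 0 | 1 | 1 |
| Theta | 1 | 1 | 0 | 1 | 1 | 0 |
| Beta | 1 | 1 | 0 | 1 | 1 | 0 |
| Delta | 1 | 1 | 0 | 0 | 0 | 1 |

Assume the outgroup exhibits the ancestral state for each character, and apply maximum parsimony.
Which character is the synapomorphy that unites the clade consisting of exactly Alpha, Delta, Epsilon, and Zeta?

Character polarity is set by the outgroup: the derived state is whichever differs from the outgroup's state, so for C1, C2, C5 the derived state is '0', and for the remaining characters it is '1'.
C1 (derived state '0') is shared by Alpha, Epsilon, and Zeta — a synapomorphy uniting that clade.
C2 (derived state '0') is unique to Epsilon (autapomorphy; uninformative for grouping).
C3: derived state '1' in Alpha and Epsilon only — synapomorphy for {Alpha, Epsilon}.
C4 (derived state '1') is shared by Beta and Theta — a synapomorphy uniting that clade.
C5 groups Delta and Epsilon, which is incompatible with the clades supported by the remaining characters; treating it as convergent (homoplasy) costs fewer steps than any alternative tree.
C6: derived state '1' in Alpha, Delta, Epsilon, and Zeta only — synapomorphy for {Alpha, Delta, Epsilon, Zeta}.
Most parsimonious ingroup topology: ((((Epsilon,Alpha),Zeta),Delta),(Theta,Beta)).
The clade {Alpha, Delta, Epsilon, Zeta} is supported by C6: its derived state '1' occurs in exactly those taxa and in no other taxon (including the outgroup).

C6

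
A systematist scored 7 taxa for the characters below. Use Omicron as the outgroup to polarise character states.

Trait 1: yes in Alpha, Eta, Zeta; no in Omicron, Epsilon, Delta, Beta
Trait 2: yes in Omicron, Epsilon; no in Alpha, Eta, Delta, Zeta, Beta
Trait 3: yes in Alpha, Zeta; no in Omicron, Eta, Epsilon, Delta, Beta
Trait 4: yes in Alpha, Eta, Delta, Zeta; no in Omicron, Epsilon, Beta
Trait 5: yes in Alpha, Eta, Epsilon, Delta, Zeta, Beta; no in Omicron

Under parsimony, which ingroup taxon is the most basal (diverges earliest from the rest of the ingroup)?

Character polarity is set by the outgroup: the derived state is whichever differs from the outgroup's state, so for Trait 2 the derived state is 'no', and for the remaining characters it is 'yes'.
Trait 1 (derived state 'yes') is shared by Alpha, Eta, and Zeta — a synapomorphy uniting that clade.
Only Alpha, Beta, Delta, Eta, and Zeta show the derived state 'no' for Trait 2, supporting them as a clade.
Trait 3: derived state 'yes' in Alpha and Zeta only — synapomorphy for {Alpha, Zeta}.
Trait 4: derived state 'yes' in Alpha, Delta, Eta, and Zeta only — synapomorphy for {Alpha, Delta, Eta, Zeta}.
Trait 5 (derived state 'yes') is shared by all ingroup taxa — unites the whole ingroup.
Most parsimonious ingroup topology: (((((Alpha,Zeta),Eta),Delta),Beta),Epsilon).
Epsilon is sister to the clade containing all other ingroup taxa, so it is the earliest-diverging (most basal) ingroup lineage.

Epsilon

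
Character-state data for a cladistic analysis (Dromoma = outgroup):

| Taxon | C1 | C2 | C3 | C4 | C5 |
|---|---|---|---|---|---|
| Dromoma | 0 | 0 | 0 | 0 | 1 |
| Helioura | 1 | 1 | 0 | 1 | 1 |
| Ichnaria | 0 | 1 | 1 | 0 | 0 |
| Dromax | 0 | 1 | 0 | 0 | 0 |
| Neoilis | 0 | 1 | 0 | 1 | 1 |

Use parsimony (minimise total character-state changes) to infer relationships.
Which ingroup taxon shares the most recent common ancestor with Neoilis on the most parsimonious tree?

Helioura

Character polarity is set by the outgroup: the derived state is whichever differs from the outgroup's state, so for C5 the derived state is '0', and for the remaining characters it is '1'.
C1 (derived state '1') is unique to Helioura (autapomorphy; uninformative for grouping).
All ingroup taxa share the derived state '1' for C2; it defines the ingroup but does not resolve relationships within it.
C3 (derived state '1') is unique to Ichnaria (autapomorphy; uninformative for grouping).
C4: derived state '1' in Helioura and Neoilis only — synapomorphy for {Helioura, Neoilis}.
Only Dromax and Ichnaria show the derived state '0' for C5, supporting them as a clade.
Most parsimonious ingroup topology: ((Helioura,Neoilis),(Ichnaria,Dromax)).
Neoilis and Helioura form a cherry on this tree, so they are sister taxa.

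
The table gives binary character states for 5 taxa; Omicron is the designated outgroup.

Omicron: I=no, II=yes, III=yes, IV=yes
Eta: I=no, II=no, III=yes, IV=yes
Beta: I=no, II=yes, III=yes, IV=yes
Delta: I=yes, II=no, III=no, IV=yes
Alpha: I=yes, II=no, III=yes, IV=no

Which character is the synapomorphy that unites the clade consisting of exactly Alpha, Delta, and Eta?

II

Character polarity is set by the outgroup: the derived state is whichever differs from the outgroup's state, so for II, III, IV the derived state is 'no', and for the remaining characters it is 'yes'.
Only Alpha and Delta show the derived state 'yes' for I, supporting them as a clade.
II: derived state 'no' in Alpha, Delta, and Eta only — synapomorphy for {Alpha, Delta, Eta}.
III (derived state 'no') is unique to Delta (autapomorphy; uninformative for grouping).
IV: derived state 'no' in Alpha only — an autapomorphy, so it tells us nothing about relationships among taxa.
Most parsimonious ingroup topology: ((Eta,(Delta,Alpha)),Beta).
The clade {Alpha, Delta, Eta} is supported by II: its derived state 'no' occurs in exactly those taxa and in no other taxon (including the outgroup).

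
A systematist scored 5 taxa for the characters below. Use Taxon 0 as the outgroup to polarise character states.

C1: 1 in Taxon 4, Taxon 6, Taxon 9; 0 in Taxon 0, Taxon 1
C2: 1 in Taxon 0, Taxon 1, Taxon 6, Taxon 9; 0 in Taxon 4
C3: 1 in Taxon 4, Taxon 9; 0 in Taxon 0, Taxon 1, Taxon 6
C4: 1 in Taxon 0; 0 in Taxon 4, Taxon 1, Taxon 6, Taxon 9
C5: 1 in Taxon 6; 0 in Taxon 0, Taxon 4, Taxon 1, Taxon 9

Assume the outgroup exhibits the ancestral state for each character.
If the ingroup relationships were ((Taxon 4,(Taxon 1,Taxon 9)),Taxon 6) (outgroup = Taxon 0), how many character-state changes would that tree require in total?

7

Map each character onto ((Taxon 4,(Taxon 1,Taxon 9)),Taxon 6) (rooted by Taxon 0) and count the minimum state changes it requires (Fitch parsimony):
C1: 2; C2: 1; C3: 2; C4: 1; C5: 1.
Total tree length = 7.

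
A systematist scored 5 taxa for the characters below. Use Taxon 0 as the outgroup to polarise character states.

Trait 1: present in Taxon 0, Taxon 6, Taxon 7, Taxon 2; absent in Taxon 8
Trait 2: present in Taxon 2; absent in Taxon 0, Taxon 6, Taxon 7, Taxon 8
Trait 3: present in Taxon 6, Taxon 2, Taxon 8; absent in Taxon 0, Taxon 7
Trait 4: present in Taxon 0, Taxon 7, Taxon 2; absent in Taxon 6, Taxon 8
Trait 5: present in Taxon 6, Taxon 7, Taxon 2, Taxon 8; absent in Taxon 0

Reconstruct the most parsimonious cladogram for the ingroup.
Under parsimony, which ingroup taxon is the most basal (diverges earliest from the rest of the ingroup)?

Character polarity is set by the outgroup: the derived state is whichever differs from the outgroup's state, so for Trait 1, Trait 4 the derived state is 'absent', and for the remaining characters it is 'present'.
Trait 1 (derived state 'absent') is unique to Taxon 8 (autapomorphy; uninformative for grouping).
Trait 2 (derived state 'present') is unique to Taxon 2 (autapomorphy; uninformative for grouping).
Only Taxon 2, Taxon 6, and Taxon 8 show the derived state 'present' for Trait 3, supporting them as a clade.
Only Taxon 6 and Taxon 8 show the derived state 'absent' for Trait 4, supporting them as a clade.
Trait 5 (derived state 'present') is shared by all ingroup taxa — unites the whole ingroup.
Most parsimonious ingroup topology: (((Taxon 6,Taxon 8),Taxon 2),Taxon 7).
Taxon 7 is sister to the clade containing all other ingroup taxa, so it is the earliest-diverging (most basal) ingroup lineage.

Taxon 7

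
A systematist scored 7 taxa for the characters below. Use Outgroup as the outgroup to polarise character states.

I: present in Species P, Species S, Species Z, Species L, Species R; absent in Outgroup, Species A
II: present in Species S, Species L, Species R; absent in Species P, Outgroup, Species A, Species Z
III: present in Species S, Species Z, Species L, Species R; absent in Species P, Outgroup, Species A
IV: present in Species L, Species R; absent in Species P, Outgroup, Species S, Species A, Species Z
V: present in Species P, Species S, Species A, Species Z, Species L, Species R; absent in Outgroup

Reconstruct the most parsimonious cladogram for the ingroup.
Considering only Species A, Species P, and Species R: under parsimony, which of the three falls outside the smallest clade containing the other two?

The outgroup has state 'absent' for every character, so 'present' is the derived state throughout.
I: derived state 'present' in Species L, Species P, Species R, Species S, and Species Z only — synapomorphy for {Species L, Species P, Species R, Species S, Species Z}.
Only Species L, Species R, and Species S show the derived state 'present' for II, supporting them as a clade.
III (derived state 'present') is shared by Species L, Species R, Species S, and Species Z — a synapomorphy uniting that clade.
Only Species L and Species R show the derived state 'present' for IV, supporting them as a clade.
V (derived state 'present') is shared by all ingroup taxa — unites the whole ingroup.
Most parsimonious ingroup topology: ((Species P,(((Species R,Species L),Species S),Species Z)),Species A).
Species P and Species R share a more recent common ancestor with each other than either does with Species A, so Species A is the least closely related of the three.

Species A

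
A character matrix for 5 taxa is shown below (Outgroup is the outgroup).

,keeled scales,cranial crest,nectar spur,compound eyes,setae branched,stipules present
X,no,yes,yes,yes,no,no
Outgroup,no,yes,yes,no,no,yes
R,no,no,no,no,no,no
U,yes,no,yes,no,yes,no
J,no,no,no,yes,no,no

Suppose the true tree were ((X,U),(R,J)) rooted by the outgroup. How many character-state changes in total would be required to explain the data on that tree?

Map each character onto ((X,U),(R,J)) (rooted by Outgroup) and count the minimum state changes it requires (Fitch parsimony):
keeled scales: 1; cranial crest: 2; nectar spur: 1; compound eyes: 2; setae branched: 1; stipules present: 1.
Total tree length = 8.

8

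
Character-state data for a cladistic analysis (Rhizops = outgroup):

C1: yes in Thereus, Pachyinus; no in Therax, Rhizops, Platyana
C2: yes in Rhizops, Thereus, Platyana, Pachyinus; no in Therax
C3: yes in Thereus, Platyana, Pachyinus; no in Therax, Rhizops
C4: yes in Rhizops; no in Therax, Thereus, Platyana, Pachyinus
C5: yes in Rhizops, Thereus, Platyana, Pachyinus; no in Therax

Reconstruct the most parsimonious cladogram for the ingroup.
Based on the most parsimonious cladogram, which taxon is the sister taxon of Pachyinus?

Character polarity is set by the outgroup: the derived state is whichever differs from the outgroup's state, so for C2, C4, C5 the derived state is 'no', and for the remaining characters it is 'yes'.
C1: derived state 'yes' in Pachyinus and Thereus only — synapomorphy for {Pachyinus, Thereus}.
C2: derived state 'no' in Therax only — an autapomorphy, so it tells us nothing about relationships among taxa.
C3: derived state 'yes' in Pachyinus, Platyana, and Thereus only — synapomorphy for {Pachyinus, Platyana, Thereus}.
All ingroup taxa share the derived state 'no' for C4; it defines the ingroup but does not resolve relationships within it.
C5 (derived state 'no') is unique to Therax (autapomorphy; uninformative for grouping).
Most parsimonious ingroup topology: ((Platyana,(Pachyinus,Thereus)),Therax).
Pachyinus and Thereus form a cherry on this tree, so they are sister taxa.

Thereus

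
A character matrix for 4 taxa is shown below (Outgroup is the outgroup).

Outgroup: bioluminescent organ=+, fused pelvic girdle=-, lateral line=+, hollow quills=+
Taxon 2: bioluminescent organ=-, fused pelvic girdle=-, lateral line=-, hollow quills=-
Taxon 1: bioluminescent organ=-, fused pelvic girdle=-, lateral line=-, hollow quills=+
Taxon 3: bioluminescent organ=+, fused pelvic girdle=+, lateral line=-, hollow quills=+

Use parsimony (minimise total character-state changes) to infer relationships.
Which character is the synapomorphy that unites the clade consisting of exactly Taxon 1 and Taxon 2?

Character polarity is set by the outgroup: the derived state is whichever differs from the outgroup's state, so for bioluminescent organ, lateral line, hollow quills the derived state is '-', and for the remaining characters it is '+'.
bioluminescent organ: derived state '-' in Taxon 1 and Taxon 2 only — synapomorphy for {Taxon 1, Taxon 2}.
fused pelvic girdle: derived state '+' in Taxon 3 only — an autapomorphy, so it tells us nothing about relationships among taxa.
All ingroup taxa share the derived state '-' for lateral line; it defines the ingroup but does not resolve relationships within it.
hollow quills: derived state '-' in Taxon 2 only — an autapomorphy, so it tells us nothing about relationships among taxa.
Most parsimonious ingroup topology: ((Taxon 2,Taxon 1),Taxon 3).
The clade {Taxon 1, Taxon 2} is supported by bioluminescent organ: its derived state '-' occurs in exactly those taxa and in no other taxon (including the outgroup).

bioluminescent organ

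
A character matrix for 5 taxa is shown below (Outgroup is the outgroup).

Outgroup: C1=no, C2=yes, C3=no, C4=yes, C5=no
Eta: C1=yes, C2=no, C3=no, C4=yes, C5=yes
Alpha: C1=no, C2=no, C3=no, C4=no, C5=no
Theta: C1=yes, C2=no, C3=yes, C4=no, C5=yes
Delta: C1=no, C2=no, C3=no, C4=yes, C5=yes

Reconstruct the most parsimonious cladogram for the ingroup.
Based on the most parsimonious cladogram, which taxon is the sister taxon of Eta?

Character polarity is set by the outgroup: the derived state is whichever differs from the outgroup's state, so for C2, C4 the derived state is 'no', and for the remaining characters it is 'yes'.
C1: derived state 'yes' in Eta and Theta only — synapomorphy for {Eta, Theta}.
C2 (derived state 'no') is shared by all ingroup taxa — unites the whole ingroup.
C3 (derived state 'yes') is unique to Theta (autapomorphy; uninformative for grouping).
C4 groups Alpha and Theta, which is incompatible with the clades supported by the remaining characters; treating it as convergent (homoplasy) costs fewer steps than any alternative tree.
C5 (derived state 'yes') is shared by Delta, Eta, and Theta — a synapomorphy uniting that clade.
Most parsimonious ingroup topology: (((Eta,Theta),Delta),Alpha).
Eta and Theta form a cherry on this tree, so they are sister taxa.

Theta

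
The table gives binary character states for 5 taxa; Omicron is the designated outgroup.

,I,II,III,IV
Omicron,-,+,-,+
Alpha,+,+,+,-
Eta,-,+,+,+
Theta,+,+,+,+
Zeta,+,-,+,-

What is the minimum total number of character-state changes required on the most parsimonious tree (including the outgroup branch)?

4

Character polarity is set by the outgroup: the derived state is whichever differs from the outgroup's state, so for II, IV the derived state is '-', and for the remaining characters it is '+'.
Only Alpha, Theta, and Zeta show the derived state '+' for I, supporting them as a clade.
II: derived state '-' in Zeta only — an autapomorphy, so it tells us nothing about relationships among taxa.
All ingroup taxa share the derived state '+' for III; it defines the ingroup but does not resolve relationships within it.
IV (derived state '-') is shared by Alpha and Zeta — a synapomorphy uniting that clade.
Most parsimonious ingroup topology: (((Alpha,Zeta),Theta),Eta).
Changes per character on this tree: I: 1; II: 1; III: 1; IV: 1.
Total = 4.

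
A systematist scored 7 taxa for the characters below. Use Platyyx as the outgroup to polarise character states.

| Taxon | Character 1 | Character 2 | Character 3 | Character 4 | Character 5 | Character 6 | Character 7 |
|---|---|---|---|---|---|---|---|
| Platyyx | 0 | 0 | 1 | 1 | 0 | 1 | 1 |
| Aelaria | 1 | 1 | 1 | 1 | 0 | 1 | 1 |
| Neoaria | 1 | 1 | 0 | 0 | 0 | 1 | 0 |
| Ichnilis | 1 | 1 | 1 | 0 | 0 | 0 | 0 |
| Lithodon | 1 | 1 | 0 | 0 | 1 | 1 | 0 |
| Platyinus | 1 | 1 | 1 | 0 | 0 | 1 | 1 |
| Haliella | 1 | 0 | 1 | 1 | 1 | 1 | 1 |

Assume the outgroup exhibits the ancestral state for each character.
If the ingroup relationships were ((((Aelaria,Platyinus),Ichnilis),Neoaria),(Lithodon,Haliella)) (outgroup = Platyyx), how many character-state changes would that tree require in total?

Map each character onto ((((Aelaria,Platyinus),Ichnilis),Neoaria),(Lithodon,Haliella)) (rooted by Platyyx) and count the minimum state changes it requires (Fitch parsimony):
Character 1: 1; Character 2: 2; Character 3: 2; Character 4: 3; Character 5: 1; Character 6: 1; Character 7: 3.
Total tree length = 13.

13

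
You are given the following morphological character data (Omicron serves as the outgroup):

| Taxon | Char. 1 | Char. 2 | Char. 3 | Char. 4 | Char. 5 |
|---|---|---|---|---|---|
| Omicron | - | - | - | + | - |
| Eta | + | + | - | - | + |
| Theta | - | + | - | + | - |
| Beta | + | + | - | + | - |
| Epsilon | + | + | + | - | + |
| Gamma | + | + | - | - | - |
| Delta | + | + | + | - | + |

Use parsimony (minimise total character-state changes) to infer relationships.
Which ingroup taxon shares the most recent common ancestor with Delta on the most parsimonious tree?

Character polarity is set by the outgroup: the derived state is whichever differs from the outgroup's state, so for Char. 4 the derived state is '-', and for the remaining characters it is '+'.
Char. 1: derived state '+' in Beta, Delta, Epsilon, Eta, and Gamma only — synapomorphy for {Beta, Delta, Epsilon, Eta, Gamma}.
Char. 2 (derived state '+') is shared by all ingroup taxa — unites the whole ingroup.
Char. 3: derived state '+' in Delta and Epsilon only — synapomorphy for {Delta, Epsilon}.
Char. 4 (derived state '-') is shared by Delta, Epsilon, Eta, and Gamma — a synapomorphy uniting that clade.
Only Delta, Epsilon, and Eta show the derived state '+' for Char. 5, supporting them as a clade.
Most parsimonious ingroup topology: ((((Eta,(Epsilon,Delta)),Gamma),Beta),Theta).
Delta and Epsilon form a cherry on this tree, so they are sister taxa.

Epsilon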